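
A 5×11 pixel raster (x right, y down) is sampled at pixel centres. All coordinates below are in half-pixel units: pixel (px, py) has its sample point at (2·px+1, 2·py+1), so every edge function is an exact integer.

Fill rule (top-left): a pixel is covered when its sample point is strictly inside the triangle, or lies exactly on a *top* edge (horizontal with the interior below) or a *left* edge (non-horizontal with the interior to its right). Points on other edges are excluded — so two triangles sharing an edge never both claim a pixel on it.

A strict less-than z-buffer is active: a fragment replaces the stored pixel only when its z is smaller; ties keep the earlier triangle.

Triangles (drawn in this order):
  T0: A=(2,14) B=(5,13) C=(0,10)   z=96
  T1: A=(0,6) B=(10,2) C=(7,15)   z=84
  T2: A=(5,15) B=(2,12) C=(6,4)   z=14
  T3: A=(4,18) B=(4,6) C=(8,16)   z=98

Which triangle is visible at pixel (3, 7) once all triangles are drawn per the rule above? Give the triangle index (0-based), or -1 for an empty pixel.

T0:
  2·area = 14  (B↔C swapped to make it positive)
  edge (2, 14)→(0, 10): d=(-2,-4) top-left  bias=+0
  edge (0, 10)→(5, 13): d=(5,3) right/bottom  bias=-1
  edge (5, 13)→(2, 14): d=(-3,1) right/bottom  bias=-1
    (0,5)@(1, 11): e=[2,2,10] → #
    (1,5)@(3, 11): e=[10,-4,8] → ·
    (0,6)@(1, 13): e=[-2,12,4] → ·
    (1,6)@(3, 13): e=[6,6,2] → #
    (2,6)@(5, 13): e=[14,0,0] → ·  [on edge]
    (1,7)@(3, 15): e=[2,16,-4] → ·
  covered (2 px):
    · · · · ·
    · · · · ·
    · · · · ·
    · · · · ·
    · · · · ·
    # · · · ·
    · # · · ·
    · · · · ·
    · · · · ·
    · · · · ·
    · · · · ·
T1:
  2·area = 118
  edge (0, 6)→(10, 2): d=(10,-4) top-left  bias=+0
  edge (10, 2)→(7, 15): d=(-3,13) right/bottom  bias=-1
  edge (7, 15)→(0, 6): d=(-7,-9) top-left  bias=+0
    (4,1)@(9, 3): e=[6,10,102] → #
    (1,2)@(3, 5): e=[2,82,34] → #
    (2,2)@(5, 5): e=[10,56,52] → #
    (3,2)@(7, 5): e=[18,30,70] → #
    (0,3)@(1, 7): e=[14,102,2] → #
    (4,3)@(9, 7): e=[46,-2,74] → ·
    (0,4)@(1, 9): e=[34,96,-12] → ·
    (1,4)@(3, 9): e=[42,70,6] → #
    (4,4)@(9, 9): e=[66,-8,60] → ·
    (1,5)@(3, 11): e=[62,64,-8] → ·
    (2,5)@(5, 11): e=[70,38,10] → #
    (4,5)@(9, 11): e=[86,-14,46] → ·
    (3,7)@(7, 15): e=[118,0,0] → ·  [on edge]
  covered (15 px):
    · · · · ·
    · · · · #
    · # # # #
    # # # # ·
    · # # # ·
    · · # # ·
    · · · # ·
    · · · · ·
    · · · · ·
    · · · · ·
    · · · · ·
T2:
  2·area = 36
  edge (5, 15)→(2, 12): d=(-3,-3) top-left  bias=+0
  edge (2, 12)→(6, 4): d=(4,-8) top-left  bias=+0
  edge (6, 4)→(5, 15): d=(-1,11) right/bottom  bias=-1
    (2,3)@(5, 7): e=[24,4,8] → #
    (3,3)@(7, 7): e=[30,20,-14] → ·
    (2,4)@(5, 9): e=[18,12,6] → #
    (3,4)@(7, 9): e=[24,28,-16] → ·
    (0,5)@(1, 11): e=[0,-12,48] → ·  [on edge]
    (1,5)@(3, 11): e=[6,4,26] → #
    (3,5)@(7, 11): e=[18,36,-18] → ·
    (1,6)@(3, 13): e=[0,12,24] → #  [on edge]
    (3,6)@(7, 13): e=[12,44,-20] → ·
    (1,7)@(3, 15): e=[-6,20,22] → ·
    (2,7)@(5, 15): e=[0,36,0] → ·  [on edge]
    (3,8)@(7, 17): e=[0,60,-24] → ·  [on edge]
    (4,9)@(9, 19): e=[0,84,-48] → ·  [on edge]
  covered (6 px):
    · · · · ·
    · · · · ·
    · · · · ·
    · · # · ·
    · · # · ·
    · # # · ·
    · # # · ·
    · · · · ·
    · · · · ·
    · · · · ·
    · · · · ·
T3:
  2·area = 48
  edge (4, 18)→(4, 6): d=(0,-12) top-left  bias=+0
  edge (4, 6)→(8, 16): d=(4,10) right/bottom  bias=-1
  edge (8, 16)→(4, 18): d=(-4,2) right/bottom  bias=-1
    (2,4)@(5, 9): e=[12,2,34] → #
    (3,4)@(7, 9): e=[36,-18,30] → ·
    (2,5)@(5, 11): e=[12,10,26] → #
    (3,5)@(7, 11): e=[36,-10,22] → ·
    (2,6)@(5, 13): e=[12,18,18] → #
    (3,6)@(7, 13): e=[36,-2,14] → ·
    (2,7)@(5, 15): e=[12,26,10] → #
    (3,7)@(7, 15): e=[36,6,6] → #
    (4,7)@(9, 15): e=[60,-14,2] → ·
    (2,8)@(5, 17): e=[12,34,2] → #
    (3,8)@(7, 17): e=[36,14,-2] → ·
    (2,9)@(5, 19): e=[12,42,-6] → ·
  covered (6 px):
    · · · · ·
    · · · · ·
    · · · · ·
    · · · · ·
    · · # · ·
    · · # · ·
    · · # · ·
    · · # # ·
    · · # · ·
    · · · · ·
    · · · · ·

Z-buffer (winner per pixel, '.' = empty):
  . . . . .
  . . . . 1
  . 1 1 1 1
  1 1 2 1 .
  . 1 2 1 .
  0 2 2 1 .
  . 2 2 1 .
  . . 3 3 .
  . . 3 . .
  . . . . .
  . . . . .

Final: 3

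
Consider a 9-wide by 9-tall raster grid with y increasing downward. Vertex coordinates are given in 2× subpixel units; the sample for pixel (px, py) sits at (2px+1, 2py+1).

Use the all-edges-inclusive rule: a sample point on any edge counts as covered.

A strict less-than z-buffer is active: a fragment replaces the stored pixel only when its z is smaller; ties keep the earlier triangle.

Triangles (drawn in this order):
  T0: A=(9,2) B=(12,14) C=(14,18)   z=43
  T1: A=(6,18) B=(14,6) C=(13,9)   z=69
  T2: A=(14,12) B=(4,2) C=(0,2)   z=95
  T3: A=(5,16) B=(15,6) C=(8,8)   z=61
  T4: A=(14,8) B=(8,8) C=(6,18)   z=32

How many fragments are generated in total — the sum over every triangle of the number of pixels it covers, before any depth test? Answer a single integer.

T0:
  2·area = 12  (B↔C swapped to make it positive)
  edge (9, 2)→(14, 18): d=(5,16) inclusive
  edge (14, 18)→(12, 14): d=(-2,-4) inclusive
  edge (12, 14)→(9, 2): d=(-3,-12) inclusive
    (5,4)@(11, 9): e=[3,6,3] → #
    (6,4)@(13, 9): e=[-29,14,27] → ·
    (5,5)@(11, 11): e=[13,2,-3] → ·
    (6,7)@(13, 15): e=[1,2,9] → #
    (7,7)@(15, 15): e=[-31,10,33] → ·
    (6,8)@(13, 17): e=[11,-2,3] → ·
  covered (2 px):
    · · · · · · · · ·
    · · · · · · · · ·
    · · · · · · · · ·
    · · · · · · · · ·
    · · · · · # · · ·
    · · · · · · · · ·
    · · · · · · · · ·
    · · · · · · # · ·
    · · · · · · · · ·
T1:
  2·area = 12
  edge (6, 18)→(14, 6): d=(8,-12) inclusive
  edge (14, 6)→(13, 9): d=(-1,3) inclusive
  edge (13, 9)→(6, 18): d=(-7,9) inclusive
    (7,1)@(15, 3): e=[-12,0,24] → ·  [on edge]
    (6,4)@(13, 9): e=[12,0,0] → #  [on edge]
    (7,4)@(15, 9): e=[36,-6,-18] → ·
    (5,5)@(11, 11): e=[4,4,4] → #
    (6,5)@(13, 11): e=[28,-2,-14] → ·
    (5,6)@(11, 13): e=[20,2,-10] → ·
    (5,7)@(11, 15): e=[36,0,-24] → ·  [on edge]
  covered (2 px):
    · · · · · · · · ·
    · · · · · · · · ·
    · · · · · · · · ·
    · · · · · · · · ·
    · · · · · · # · ·
    · · · · · # · · ·
    · · · · · · · · ·
    · · · · · · · · ·
    · · · · · · · · ·
T2:
  2·area = 40  (B↔C swapped to make it positive)
  edge (14, 12)→(0, 2): d=(-14,-10) inclusive
  edge (0, 2)→(4, 2): d=(4,0) inclusive
  edge (4, 2)→(14, 12): d=(10,10) inclusive
    (1,0)@(3, 1): e=[44,-4,0] → ·  [on edge]
    (1,1)@(3, 3): e=[16,4,20] → #
    (2,1)@(5, 3): e=[36,4,0] → #  [on edge]
    (3,1)@(7, 3): e=[56,4,-20] → ·
    (1,2)@(3, 5): e=[-12,12,40] → ·
    (2,2)@(5, 5): e=[8,12,20] → #
    (3,2)@(7, 5): e=[28,12,0] → #  [on edge]
    (4,2)@(9, 5): e=[48,12,-20] → ·
    (2,3)@(5, 7): e=[-20,20,40] → ·
    (3,3)@(7, 7): e=[0,20,20] → #  [on edge]
    (4,3)@(9, 7): e=[20,20,0] → #  [on edge]
    (5,3)@(11, 7): e=[40,20,-20] → ·
    (5,4)@(11, 9): e=[12,28,0] → #  [on edge]
    (6,5)@(13, 11): e=[4,36,0] → #  [on edge]
    (7,6)@(15, 13): e=[-4,44,0] → ·  [on edge]
    (8,7)@(17, 15): e=[-12,52,0] → ·  [on edge]
  covered (8 px):
    · · · · · · · · ·
    · # # · · · · · ·
    · · # # · · · · ·
    · · · # # · · · ·
    · · · · · # · · ·
    · · · · · · # · ·
    · · · · · · · · ·
    · · · · · · · · ·
    · · · · · · · · ·
T3:
  2·area = 50  (B↔C swapped to make it positive)
  edge (5, 16)→(8, 8): d=(3,-8) inclusive
  edge (8, 8)→(15, 6): d=(7,-2) inclusive
  edge (15, 6)→(5, 16): d=(-10,10) inclusive
    (6,3)@(13, 7): e=[37,3,10] → #
    (7,3)@(15, 7): e=[53,7,-10] → ·
    (4,4)@(9, 9): e=[11,9,30] → #
    (5,4)@(11, 9): e=[27,13,10] → #
    (6,4)@(13, 9): e=[43,17,-10] → ·
    (3,5)@(7, 11): e=[1,19,30] → #
    (5,5)@(11, 11): e=[33,27,-10] → ·
    (3,6)@(7, 13): e=[7,33,10] → #
    (4,6)@(9, 13): e=[23,37,-10] → ·
    (3,7)@(7, 15): e=[13,47,-10] → ·
  covered (6 px):
    · · · · · · · · ·
    · · · · · · · · ·
    · · · · · · · · ·
    · · · · · · # · ·
    · · · · # # · · ·
    · · · # # · · · ·
    · · · # · · · · ·
    · · · · · · · · ·
    · · · · · · · · ·
T4:
  2·area = 60  (B↔C swapped to make it positive)
  edge (14, 8)→(6, 18): d=(-8,10) inclusive
  edge (6, 18)→(8, 8): d=(2,-10) inclusive
  edge (8, 8)→(14, 8): d=(6,0) inclusive
    (4,1)@(9, 3): e=[90,0,-30] → ·  [on edge]
    (4,4)@(9, 9): e=[42,12,6] → #
    (5,4)@(11, 9): e=[22,32,6] → #
    (6,4)@(13, 9): e=[2,52,6] → #
    (7,4)@(15, 9): e=[-18,72,6] → ·
    (4,5)@(9, 11): e=[26,16,18] → #
    (6,5)@(13, 11): e=[-14,56,18] → ·
    (3,6)@(7, 13): e=[30,0,30] → #  [on edge]
    (5,6)@(11, 13): e=[-10,40,30] → ·
    (3,7)@(7, 15): e=[14,4,42] → #
    (4,7)@(9, 15): e=[-6,24,42] → ·
    (3,8)@(7, 17): e=[-2,8,54] → ·
  covered (8 px):
    · · · · · · · · ·
    · · · · · · · · ·
    · · · · · · · · ·
    · · · · · · · · ·
    · · · · # # # · ·
    · · · · # # · · ·
    · · · # # · · · ·
    · · · # · · · · ·
    · · · · · · · · ·

Final: 26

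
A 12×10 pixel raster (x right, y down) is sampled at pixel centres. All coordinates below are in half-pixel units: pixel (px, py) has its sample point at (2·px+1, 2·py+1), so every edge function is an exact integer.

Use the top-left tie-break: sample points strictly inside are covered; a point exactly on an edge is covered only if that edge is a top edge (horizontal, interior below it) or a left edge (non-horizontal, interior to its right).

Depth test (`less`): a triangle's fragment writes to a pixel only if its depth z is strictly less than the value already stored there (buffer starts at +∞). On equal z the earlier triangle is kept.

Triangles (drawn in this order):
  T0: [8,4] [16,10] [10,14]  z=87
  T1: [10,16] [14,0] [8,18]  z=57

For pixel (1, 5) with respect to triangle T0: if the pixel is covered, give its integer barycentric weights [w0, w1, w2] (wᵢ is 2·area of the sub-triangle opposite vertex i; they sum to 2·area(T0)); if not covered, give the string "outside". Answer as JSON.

T0:
  2·area = 68
  edge (8, 4)→(16, 10): d=(8,6) right/bottom  bias=-1
  edge (16, 10)→(10, 14): d=(-6,4) right/bottom  bias=-1
  edge (10, 14)→(8, 4): d=(-2,-10) top-left  bias=+0
    (4,2)@(9, 5): e=[2,58,8] → █
    (5,2)@(11, 5): e=[-10,50,28] → ·
    (4,3)@(9, 7): e=[18,46,4] → █
    (5,3)@(11, 7): e=[6,38,24] → █
    (6,3)@(13, 7): e=[-6,30,44] → ·
    (4,4)@(9, 9): e=[34,34,0] → █  [on edge]
    (6,4)@(13, 9): e=[10,18,40] → █
    (7,4)@(15, 9): e=[-2,10,60] → ·
    (4,5)@(9, 11): e=[50,22,-4] → ·
    (5,5)@(11, 11): e=[38,14,16] → █
    (7,5)@(15, 11): e=[14,-2,56] → ·
    (5,6)@(11, 13): e=[54,2,12] → █
    (5,9)@(11, 19): e=[102,-34,0] → ·  [on edge]
  covered (9 px):
    · · · · · · · · · · · ·
    · · · · · · · · · · · ·
    · · · · █ · · · · · · ·
    · · · · █ █ · · · · · ·
    · · · · █ █ █ · · · · ·
    · · · · · █ █ · · · · ·
    · · · · · █ · · · · · ·
    · · · · · · · · · · · ·
    · · · · · · · · · · · ·
    · · · · · · · · · · · ·
T1:
  2·area = 24  (B↔C swapped to make it positive)
  edge (10, 16)→(8, 18): d=(-2,2) right/bottom  bias=-1
  edge (8, 18)→(14, 0): d=(6,-18) top-left  bias=+0
  edge (14, 0)→(10, 16): d=(-4,16) right/bottom  bias=-1
    (6,1)@(13, 3): e=[20,0,4] → █  [on edge]
    (7,1)@(15, 3): e=[16,36,-28] → ·
    (11,1)@(23, 3): e=[0,180,-156] → ·  [on edge]
    (6,2)@(13, 5): e=[16,12,-4] → ·
    (10,2)@(21, 5): e=[0,156,-132] → ·  [on edge]
    (9,3)@(19, 7): e=[0,132,-108] → ·  [on edge]
    (5,4)@(11, 9): e=[12,0,12] → █  [on edge]
    (6,4)@(13, 9): e=[8,36,-20] → ·
    (8,4)@(17, 9): e=[0,108,-84] → ·  [on edge]
    (5,5)@(11, 11): e=[8,12,4] → █
    (6,5)@(13, 11): e=[4,48,-28] → ·
    (7,5)@(15, 11): e=[0,84,-60] → ·  [on edge]
    (6,6)@(13, 13): e=[0,60,-36] → ·  [on edge]
    (4,7)@(9, 15): e=[4,0,20] → █  [on edge]
    (5,7)@(11, 15): e=[0,36,-12] → ·  [on edge]
    (4,8)@(9, 17): e=[0,12,12] → ·  [on edge]
    (3,9)@(7, 19): e=[0,-12,36] → ·  [on edge]
  covered (4 px):
    · · · · · · · · · · · ·
    · · · · · · █ · · · · ·
    · · · · · · · · · · · ·
    · · · · · · · · · · · ·
    · · · · · █ · · · · · ·
    · · · · · █ · · · · · ·
    · · · · · · · · · · · ·
    · · · · █ · · · · · · ·
    · · · · · · · · · · · ·
    · · · · · · · · · · · ·

Result: "outside"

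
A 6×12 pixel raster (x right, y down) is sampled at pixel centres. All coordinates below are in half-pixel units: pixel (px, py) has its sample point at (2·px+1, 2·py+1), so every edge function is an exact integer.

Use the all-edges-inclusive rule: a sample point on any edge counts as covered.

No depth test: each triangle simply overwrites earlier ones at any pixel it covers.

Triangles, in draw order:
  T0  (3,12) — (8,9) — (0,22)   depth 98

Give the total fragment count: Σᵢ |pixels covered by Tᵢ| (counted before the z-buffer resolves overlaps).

T0:
  2·area = 41
  edge (3, 12)→(8, 9): d=(5,-3) inclusive
  edge (8, 9)→(0, 22): d=(-8,13) inclusive
  edge (0, 22)→(3, 12): d=(3,-10) inclusive
    (2,5)@(5, 11): e=[1,23,17] → █
    (3,5)@(7, 11): e=[7,-3,37] → ·
    (1,6)@(3, 13): e=[5,33,3] → █
    (3,6)@(7, 13): e=[17,-19,43] → ·
    (1,7)@(3, 15): e=[15,17,9] → █
    (2,7)@(5, 15): e=[21,-9,29] → ·
    (1,8)@(3, 17): e=[25,1,15] → █
    (2,8)@(5, 17): e=[31,-25,35] → ·
    (0,9)@(1, 19): e=[29,11,1] → █
    (1,9)@(3, 19): e=[35,-15,21] → ·
    (0,10)@(1, 21): e=[39,-5,7] → ·
  covered (6 px):
    · · · · · ·
    · · · · · ·
    · · · · · ·
    · · · · · ·
    · · · · · ·
    · · █ · · ·
    · █ █ · · ·
    · █ · · · ·
    · █ · · · ·
    █ · · · · ·
    · · · · · ·
    · · · · · ·

Answer: 6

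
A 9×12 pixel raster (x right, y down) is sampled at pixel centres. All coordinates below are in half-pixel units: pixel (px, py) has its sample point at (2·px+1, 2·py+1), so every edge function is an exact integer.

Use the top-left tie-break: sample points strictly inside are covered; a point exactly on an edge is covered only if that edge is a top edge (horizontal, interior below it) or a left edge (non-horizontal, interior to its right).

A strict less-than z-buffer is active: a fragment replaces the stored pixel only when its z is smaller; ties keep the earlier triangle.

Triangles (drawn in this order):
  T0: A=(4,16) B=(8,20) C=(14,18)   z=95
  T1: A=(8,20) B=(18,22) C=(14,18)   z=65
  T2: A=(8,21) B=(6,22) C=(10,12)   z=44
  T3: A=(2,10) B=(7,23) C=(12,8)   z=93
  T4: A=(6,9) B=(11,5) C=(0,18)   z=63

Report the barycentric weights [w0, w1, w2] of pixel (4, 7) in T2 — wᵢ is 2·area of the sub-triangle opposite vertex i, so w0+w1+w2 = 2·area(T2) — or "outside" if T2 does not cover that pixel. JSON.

T0:
  2·area = 32  (B↔C swapped to make it positive)
  edge (4, 16)→(14, 18): d=(10,2) right/bottom  bias=-1
  edge (14, 18)→(8, 20): d=(-6,2) right/bottom  bias=-1
  edge (8, 20)→(4, 16): d=(-4,-4) top-left  bias=+0
    (0,6)@(1, 13): e=[-24,56,0] → ·  [on edge]
    (1,7)@(3, 15): e=[-8,40,0] → ·  [on edge]
    (2,8)@(5, 17): e=[8,24,0] → █  [on edge]
    (3,8)@(7, 17): e=[4,20,8] → █
    (4,8)@(9, 17): e=[0,16,16] → ·  [on edge]
    (8,8)@(17, 17): e=[-16,0,48] → ·  [on edge]
    (2,9)@(5, 19): e=[28,12,-8] → ·
    (3,9)@(7, 19): e=[24,8,0] → █  [on edge]
    (4,9)@(9, 19): e=[20,4,8] → █
    (5,9)@(11, 19): e=[16,0,16] → ·  [on edge]
    (2,10)@(5, 21): e=[48,0,-16] → ·  [on edge]
    (3,10)@(7, 21): e=[44,-4,-8] → ·
    (4,10)@(9, 21): e=[40,-8,0] → ·  [on edge]
    (5,11)@(11, 23): e=[56,-24,0] → ·  [on edge]
  covered (4 px):
    · · · · · · · · ·
    · · · · · · · · ·
    · · · · · · · · ·
    · · · · · · · · ·
    · · · · · · · · ·
    · · · · · · · · ·
    · · · · · · · · ·
    · · · · · · · · ·
    · · █ █ · · · · ·
    · · · █ █ · · · ·
    · · · · · · · · ·
    · · · · · · · · ·
T1:
  2·area = 32  (B↔C swapped to make it positive)
  edge (8, 20)→(14, 18): d=(6,-2) top-left  bias=+0
  edge (14, 18)→(18, 22): d=(4,4) right/bottom  bias=-1
  edge (18, 22)→(8, 20): d=(-10,-2) top-left  bias=+0
    (0,2)@(1, 5): e=[-104,0,136] → ·  [on edge]
    (1,3)@(3, 7): e=[-88,0,120] → ·  [on edge]
    (2,4)@(5, 9): e=[-72,0,104] → ·  [on edge]
    (3,5)@(7, 11): e=[-56,0,88] → ·  [on edge]
    (4,6)@(9, 13): e=[-40,0,72] → ·  [on edge]
    (5,7)@(11, 15): e=[-24,0,56] → ·  [on edge]
    (6,8)@(13, 17): e=[-8,0,40] → ·  [on edge]
    (8,8)@(17, 17): e=[0,-16,48] → ·  [on edge]
    (1,9)@(3, 19): e=[-16,48,0] → ·  [on edge]
    (5,9)@(11, 19): e=[0,16,16] → █  [on edge]
    (6,9)@(13, 19): e=[4,8,20] → █
    (7,9)@(15, 19): e=[8,0,24] → ·  [on edge]
    (2,10)@(5, 21): e=[0,48,-16] → ·  [on edge]
    (6,10)@(13, 21): e=[16,16,0] → █  [on edge]
    (8,10)@(17, 21): e=[24,0,8] → ·  [on edge]
  covered (4 px):
    · · · · · · · · ·
    · · · · · · · · ·
    · · · · · · · · ·
    · · · · · · · · ·
    · · · · · · · · ·
    · · · · · · · · ·
    · · · · · · · · ·
    · · · · · · · · ·
    · · · · · · · · ·
    · · · · · █ █ · ·
    · · · · · · █ █ ·
    · · · · · · · · ·
T2:
  2·area = 16
  edge (8, 21)→(6, 22): d=(-2,1) right/bottom  bias=-1
  edge (6, 22)→(10, 12): d=(4,-10) top-left  bias=+0
  edge (10, 12)→(8, 21): d=(-2,9) right/bottom  bias=-1
    (4,7)@(9, 15): e=[11,2,3] → █
    (5,7)@(11, 15): e=[9,22,-15] → ·
    (4,8)@(9, 17): e=[7,10,-1] → ·
    (3,10)@(7, 21): e=[1,6,9] → █
    (4,10)@(9, 21): e=[-1,26,-9] → ·
    (3,11)@(7, 23): e=[-3,14,5] → ·
  covered (2 px):
    · · · · · · · · ·
    · · · · · · · · ·
    · · · · · · · · ·
    · · · · · · · · ·
    · · · · · · · · ·
    · · · · · · · · ·
    · · · · · · · · ·
    · · · · █ · · · ·
    · · · · · · · · ·
    · · · · · · · · ·
    · · · █ · · · · ·
    · · · · · · · · ·
T3:
  2·area = 140  (B↔C swapped to make it positive)
  edge (2, 10)→(12, 8): d=(10,-2) top-left  bias=+0
  edge (12, 8)→(7, 23): d=(-5,15) right/bottom  bias=-1
  edge (7, 23)→(2, 10): d=(-5,-13) top-left  bias=+0
    (6,2)@(13, 5): e=[-28,0,168] → ·  [on edge]
    (8,3)@(17, 7): e=[0,-70,210] → ·  [on edge]
    (3,4)@(7, 9): e=[0,70,70] → █  [on edge]
    (4,4)@(9, 9): e=[4,40,96] → █
    (5,4)@(11, 9): e=[8,10,122] → █
    (6,4)@(13, 9): e=[12,-20,148] → ·
    (1,5)@(3, 11): e=[12,120,8] → █
    (2,5)@(5, 11): e=[16,90,34] → █
    (5,5)@(11, 11): e=[28,0,112] → ·  [on edge]
    (1,6)@(3, 13): e=[32,110,-2] → ·
    (2,6)@(5, 13): e=[36,80,24] → █
    (5,6)@(11, 13): e=[48,-10,102] → ·
    (4,8)@(9, 17): e=[84,0,56] → ·  [on edge]
    (3,11)@(7, 23): e=[140,0,0] → ·  [on edge]
  covered (17 px):
    · · · · · · · · ·
    · · · · · · · · ·
    · · · · · · · · ·
    · · · · · · · · ·
    · · · █ █ █ · · ·
    · █ █ █ █ · · · ·
    · · █ █ █ · · · ·
    · · █ █ █ · · · ·
    · · █ █ · · · · ·
    · · · █ · · · · ·
    · · · █ · · · · ·
    · · · · · · · · ·
T4:
  2·area = 21
  edge (6, 9)→(11, 5): d=(5,-4) top-left  bias=+0
  edge (11, 5)→(0, 18): d=(-11,13) right/bottom  bias=-1
  edge (0, 18)→(6, 9): d=(6,-9) top-left  bias=+0
    (5,2)@(11, 5): e=[0,0,21] → ·  [on edge]
    (4,3)@(9, 7): e=[2,4,15] → █
    (5,3)@(11, 7): e=[10,-22,33] → ·
    (3,4)@(7, 9): e=[4,8,9] → █
    (4,4)@(9, 9): e=[12,-18,27] → ·
    (2,5)@(5, 11): e=[6,12,3] → █
    (3,5)@(7, 11): e=[14,-14,21] → ·
    (0,6)@(1, 13): e=[0,42,-21] → ·  [on edge]
    (2,6)@(5, 13): e=[16,-10,15] → ·
  covered (3 px):
    · · · · · · · · ·
    · · · · · · · · ·
    · · · · · · · · ·
    · · · · █ · · · ·
    · · · █ · · · · ·
    · · █ · · · · · ·
    · · · · · · · · ·
    · · · · · · · · ·
    · · · · · · · · ·
    · · · · · · · · ·
    · · · · · · · · ·
    · · · · · · · · ·

Final: [2,3,11]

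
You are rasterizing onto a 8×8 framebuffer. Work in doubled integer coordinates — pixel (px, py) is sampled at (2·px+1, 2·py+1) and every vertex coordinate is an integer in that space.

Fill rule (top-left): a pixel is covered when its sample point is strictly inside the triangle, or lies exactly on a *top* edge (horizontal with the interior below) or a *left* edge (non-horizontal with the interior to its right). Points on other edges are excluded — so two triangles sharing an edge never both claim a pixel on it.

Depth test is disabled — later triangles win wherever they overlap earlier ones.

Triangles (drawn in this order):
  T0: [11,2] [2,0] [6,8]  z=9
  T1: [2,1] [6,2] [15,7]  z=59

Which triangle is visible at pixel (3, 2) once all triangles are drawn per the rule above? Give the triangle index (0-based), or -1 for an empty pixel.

T0:
  2·area = 64  (B↔C swapped to make it positive)
  edge (11, 2)→(6, 8): d=(-5,6) right/bottom  bias=-1
  edge (6, 8)→(2, 0): d=(-4,-8) top-left  bias=+0
  edge (2, 0)→(11, 2): d=(9,2) right/bottom  bias=-1
    (1,0)@(3, 1): e=[53,4,7] → X
    (2,0)@(5, 1): e=[41,20,3] → X
    (3,0)@(7, 1): e=[29,36,-1] → .
    (1,1)@(3, 3): e=[43,-4,25] → .
    (2,1)@(5, 3): e=[31,12,21] → X
    (3,1)@(7, 3): e=[19,28,17] → X
    (4,1)@(9, 3): e=[7,44,13] → X
    (5,1)@(11, 3): e=[-5,60,9] → .
    (2,2)@(5, 5): e=[21,4,39] → X
    (4,2)@(9, 5): e=[-3,36,31] → .
    (2,3)@(5, 7): e=[11,-4,57] → .
    (3,3)@(7, 7): e=[-1,12,53] → .
  covered (7 px):
    . X X . . . . .
    . . X X X . . .
    . . X X . . . .
    . . . . . . . .
    . . . . . . . .
    . . . . . . . .
    . . . . . . . .
    . . . . . . . .
T1:
  2·area = 11
  edge (2, 1)→(6, 2): d=(4,1) right/bottom  bias=-1
  edge (6, 2)→(15, 7): d=(9,5) right/bottom  bias=-1
  edge (15, 7)→(2, 1): d=(-13,-6) top-left  bias=+0
    (3,1)@(7, 3): e=[3,4,4] → X
    (4,1)@(9, 3): e=[1,-6,16] → .
    (3,2)@(7, 5): e=[11,22,-22] → .
    (5,2)@(11, 5): e=[7,2,2] → X
    (6,2)@(13, 5): e=[5,-8,14] → .
    (5,3)@(11, 7): e=[15,20,-24] → .
    (7,3)@(15, 7): e=[11,0,0] → .  [on edge]
  covered (2 px):
    . . . . . . . .
    . . . X . . . .
    . . . . . X . .
    . . . . . . . .
    . . . . . . . .
    . . . . . . . .
    . . . . . . . .
    . . . . . . . .

Z-buffer (winner per pixel, '.' = empty):
  . 0 0 . . . . .
  . . 0 1 0 . . .
  . . 0 0 . 1 . .
  . . . . . . . .
  . . . . . . . .
  . . . . . . . .
  . . . . . . . .
  . . . . . . . .

Result: 0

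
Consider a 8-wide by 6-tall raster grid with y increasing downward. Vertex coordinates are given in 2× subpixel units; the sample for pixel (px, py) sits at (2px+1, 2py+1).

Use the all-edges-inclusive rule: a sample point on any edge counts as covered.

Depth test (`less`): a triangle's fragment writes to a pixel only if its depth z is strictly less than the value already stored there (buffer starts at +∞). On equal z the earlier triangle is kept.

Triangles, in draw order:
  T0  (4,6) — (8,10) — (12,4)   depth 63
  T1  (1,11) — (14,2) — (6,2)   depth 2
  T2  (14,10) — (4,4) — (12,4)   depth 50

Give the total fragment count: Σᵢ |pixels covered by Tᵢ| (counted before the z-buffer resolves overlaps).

T0:
  2·area = 40  (B↔C swapped to make it positive)
  edge (4, 6)→(12, 4): d=(8,-2) inclusive
  edge (12, 4)→(8, 10): d=(-4,6) inclusive
  edge (8, 10)→(4, 6): d=(-4,-4) inclusive
    (0,1)@(1, 3): e=[-30,70,0] → .  [on edge]
    (1,2)@(3, 5): e=[-10,50,0] → .  [on edge]
    (4,2)@(9, 5): e=[2,14,24] → X
    (5,2)@(11, 5): e=[6,2,32] → X
    (6,2)@(13, 5): e=[10,-10,40] → .
    (2,3)@(5, 7): e=[10,30,0] → X  [on edge]
    (3,3)@(7, 7): e=[14,18,8] → X
    (5,3)@(11, 7): e=[22,-6,24] → .
    (2,4)@(5, 9): e=[26,22,-8] → .
    (3,4)@(7, 9): e=[30,10,0] → X  [on edge]
    (4,4)@(9, 9): e=[34,-2,8] → .
    (3,5)@(7, 11): e=[46,2,-8] → .
    (4,5)@(9, 11): e=[50,-10,0] → .  [on edge]
  covered (6 px):
    . . . . . . . .
    . . . . . . . .
    . . . . X X . .
    . . X X X . . .
    . . . X . . . .
    . . . . . . . .
T1:
  2·area = 72  (B↔C swapped to make it positive)
  edge (1, 11)→(6, 2): d=(5,-9) inclusive
  edge (6, 2)→(14, 2): d=(8,0) inclusive
  edge (14, 2)→(1, 11): d=(-13,9) inclusive
    (3,1)@(7, 3): e=[14,8,50] → X
    (4,1)@(9, 3): e=[32,8,32] → X
    (5,1)@(11, 3): e=[50,8,14] → X
    (6,1)@(13, 3): e=[68,8,-4] → .
    (2,2)@(5, 5): e=[6,24,42] → X
    (5,2)@(11, 5): e=[60,24,-12] → .
    (2,3)@(5, 7): e=[16,40,16] → X
    (3,3)@(7, 7): e=[34,40,-2] → .
    (4,3)@(9, 7): e=[52,40,-20] → .
    (1,4)@(3, 9): e=[8,56,8] → X
    (2,4)@(5, 9): e=[26,56,-10] → .
    (0,5)@(1, 11): e=[0,72,0] → X  [on edge]
  covered (9 px):
    . . . . . . . .
    . . . X X X . .
    . . X X X . . .
    . . X . . . . .
    . X . . . . . .
    X . . . . . . .
T2:
  2·area = 48
  edge (14, 10)→(4, 4): d=(-10,-6) inclusive
  edge (4, 4)→(12, 4): d=(8,0) inclusive
  edge (12, 4)→(14, 10): d=(2,6) inclusive
    (5,0)@(11, 1): e=[72,-24,0] → .  [on edge]
    (3,2)@(7, 5): e=[8,8,32] → X
    (4,2)@(9, 5): e=[20,8,20] → X
    (5,2)@(11, 5): e=[32,8,8] → X
    (6,2)@(13, 5): e=[44,8,-4] → .
    (3,3)@(7, 7): e=[-12,24,36] → .
    (4,3)@(9, 7): e=[0,24,24] → X  [on edge]
    (6,3)@(13, 7): e=[24,24,0] → X  [on edge]
    (7,3)@(15, 7): e=[36,24,-12] → .
    (4,4)@(9, 9): e=[-20,40,28] → .
    (5,4)@(11, 9): e=[-8,40,16] → .
    (6,4)@(13, 9): e=[4,40,4] → X
  covered (7 px):
    . . . . . . . .
    . . . . . . . .
    . . . X X X . .
    . . . . X X X .
    . . . . . . X .
    . . . . . . . .

Final: 22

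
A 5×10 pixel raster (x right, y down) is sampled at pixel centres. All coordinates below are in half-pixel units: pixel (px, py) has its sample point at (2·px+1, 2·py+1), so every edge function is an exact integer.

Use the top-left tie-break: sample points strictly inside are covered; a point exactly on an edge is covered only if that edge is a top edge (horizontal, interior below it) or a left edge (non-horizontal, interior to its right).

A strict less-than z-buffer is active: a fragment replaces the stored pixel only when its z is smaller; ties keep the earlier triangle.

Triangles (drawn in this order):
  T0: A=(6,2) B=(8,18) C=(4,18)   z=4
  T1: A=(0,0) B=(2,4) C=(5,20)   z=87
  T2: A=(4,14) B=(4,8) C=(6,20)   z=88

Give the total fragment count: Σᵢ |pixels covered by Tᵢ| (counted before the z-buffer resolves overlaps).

T0:
  2·area = 64
  edge (6, 2)→(8, 18): d=(2,16) right/bottom  bias=-1
  edge (8, 18)→(4, 18): d=(-4,0) right/bottom  bias=-1
  edge (4, 18)→(6, 2): d=(2,-16) top-left  bias=+0
    (2,5)@(5, 11): e=[34,28,2] → █
    (3,5)@(7, 11): e=[2,28,34] → █
    (4,5)@(9, 11): e=[-30,28,66] → ·
    (2,6)@(5, 13): e=[38,20,6] → █
    (4,6)@(9, 13): e=[-26,20,70] → ·
    (2,7)@(5, 15): e=[42,12,10] → █
    (4,7)@(9, 15): e=[-22,12,74] → ·
    (2,8)@(5, 17): e=[46,4,14] → █
    (4,8)@(9, 17): e=[-18,4,78] → ·
    (2,9)@(5, 19): e=[50,-4,18] → ·
    (3,9)@(7, 19): e=[18,-4,50] → ·
  covered (8 px):
    · · · · ·
    · · · · ·
    · · · · ·
    · · · · ·
    · · · · ·
    · · █ █ ·
    · · █ █ ·
    · · █ █ ·
    · · █ █ ·
    · · · · ·
T1:
  2·area = 20
  edge (0, 0)→(2, 4): d=(2,4) right/bottom  bias=-1
  edge (2, 4)→(5, 20): d=(3,16) right/bottom  bias=-1
  edge (5, 20)→(0, 0): d=(-5,-20) top-left  bias=+0
    (0,1)@(1, 3): e=[2,13,5] → █
    (1,1)@(3, 3): e=[-6,-19,45] → ·
    (0,2)@(1, 5): e=[6,19,-5] → ·
    (1,5)@(3, 11): e=[10,5,5] → █
    (2,5)@(5, 11): e=[2,-27,45] → ·
    (1,6)@(3, 13): e=[14,11,-5] → ·
  covered (2 px):
    · · · · ·
    █ · · · ·
    · · · · ·
    · · · · ·
    · · · · ·
    · █ · · ·
    · · · · ·
    · · · · ·
    · · · · ·
    · · · · ·
T2:
  2·area = 12
  edge (4, 14)→(4, 8): d=(0,-6) top-left  bias=+0
  edge (4, 8)→(6, 20): d=(2,12) right/bottom  bias=-1
  edge (6, 20)→(4, 14): d=(-2,-6) top-left  bias=+0
    (0,2)@(1, 5): e=[-18,30,0] → ·  [on edge]
    (1,5)@(3, 11): e=[-6,18,0] → ·  [on edge]
    (2,7)@(5, 15): e=[6,2,4] → █
    (3,7)@(7, 15): e=[18,-22,16] → ·
    (2,8)@(5, 17): e=[6,6,0] → █  [on edge]
    (3,8)@(7, 17): e=[18,-18,12] → ·
    (2,9)@(5, 19): e=[6,10,-4] → ·
  covered (2 px):
    · · · · ·
    · · · · ·
    · · · · ·
    · · · · ·
    · · · · ·
    · · · · ·
    · · · · ·
    · · █ · ·
    · · █ · ·
    · · · · ·

Answer: 12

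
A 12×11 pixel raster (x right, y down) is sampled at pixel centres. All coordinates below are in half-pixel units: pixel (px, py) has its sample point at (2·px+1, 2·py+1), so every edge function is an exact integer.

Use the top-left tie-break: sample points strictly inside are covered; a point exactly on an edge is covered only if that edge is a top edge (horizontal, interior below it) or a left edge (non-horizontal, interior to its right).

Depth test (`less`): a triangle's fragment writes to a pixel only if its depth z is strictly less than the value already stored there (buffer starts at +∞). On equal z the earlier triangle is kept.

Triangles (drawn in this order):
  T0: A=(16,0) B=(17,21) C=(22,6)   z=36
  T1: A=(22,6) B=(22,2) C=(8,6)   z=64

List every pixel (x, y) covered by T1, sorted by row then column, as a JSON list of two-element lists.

T0:
  2·area = 120  (B↔C swapped to make it positive)
  edge (16, 0)→(22, 6): d=(6,6) right/bottom  bias=-1
  edge (22, 6)→(17, 21): d=(-5,15) right/bottom  bias=-1
  edge (17, 21)→(16, 0): d=(-1,-21) top-left  bias=+0
    (8,0)@(17, 1): e=[0,100,20] → ·  [on edge]
    (8,1)@(17, 3): e=[12,90,18] → #
    (9,1)@(19, 3): e=[0,60,60] → ·  [on edge]
    (11,1)@(23, 3): e=[-24,0,144] → ·  [on edge]
    (8,2)@(17, 5): e=[24,80,16] → #
    (9,2)@(19, 5): e=[12,50,58] → #
    (10,2)@(21, 5): e=[0,20,100] → ·  [on edge]
    (8,3)@(17, 7): e=[36,70,14] → #
    (10,3)@(21, 7): e=[12,10,98] → #
    (11,3)@(23, 7): e=[0,-20,140] → ·  [on edge]
    (8,4)@(17, 9): e=[48,60,12] → #
    (10,4)@(21, 9): e=[24,0,96] → ·  [on edge]
    (9,7)@(19, 15): e=[72,0,48] → ·  [on edge]
    (8,10)@(17, 21): e=[120,0,0] → ·  [on edge]
  covered (15 px):
    · · · · · · · · · · · ·
    · · · · · · · · # · · ·
    · · · · · · · · # # · ·
    · · · · · · · · # # # ·
    · · · · · · · · # # · ·
    · · · · · · · · # # · ·
    · · · · · · · · # # · ·
    · · · · · · · · # · · ·
    · · · · · · · · # · · ·
    · · · · · · · · # · · ·
    · · · · · · · · · · · ·
T1:
  2·area = 56  (B↔C swapped to make it positive)
  edge (22, 6)→(8, 6): d=(-14,0) right/bottom  bias=-1
  edge (8, 6)→(22, 2): d=(14,-4) top-left  bias=+0
  edge (22, 2)→(22, 6): d=(0,4) right/bottom  bias=-1
    (9,1)@(19, 3): e=[42,2,12] → #
    (10,1)@(21, 3): e=[42,10,4] → #
    (11,1)@(23, 3): e=[42,18,-4] → ·
    (6,2)@(13, 5): e=[14,6,36] → #
    (7,2)@(15, 5): e=[14,14,28] → #
    (8,2)@(17, 5): e=[14,22,20] → #
    (11,2)@(23, 5): e=[14,46,-4] → ·
    (6,3)@(13, 7): e=[-14,34,36] → ·
    (7,3)@(15, 7): e=[-14,42,28] → ·
    (8,3)@(17, 7): e=[-14,50,20] → ·
    (9,3)@(19, 7): e=[-14,58,12] → ·
    (10,3)@(21, 7): e=[-14,66,4] → ·
  covered (7 px):
    · · · · · · · · · · · ·
    · · · · · · · · · # # ·
    · · · · · · # # # # # ·
    · · · · · · · · · · · ·
    · · · · · · · · · · · ·
    · · · · · · · · · · · ·
    · · · · · · · · · · · ·
    · · · · · · · · · · · ·
    · · · · · · · · · · · ·
    · · · · · · · · · · · ·
    · · · · · · · · · · · ·

Result: [[9,1],[10,1],[6,2],[7,2],[8,2],[9,2],[10,2]]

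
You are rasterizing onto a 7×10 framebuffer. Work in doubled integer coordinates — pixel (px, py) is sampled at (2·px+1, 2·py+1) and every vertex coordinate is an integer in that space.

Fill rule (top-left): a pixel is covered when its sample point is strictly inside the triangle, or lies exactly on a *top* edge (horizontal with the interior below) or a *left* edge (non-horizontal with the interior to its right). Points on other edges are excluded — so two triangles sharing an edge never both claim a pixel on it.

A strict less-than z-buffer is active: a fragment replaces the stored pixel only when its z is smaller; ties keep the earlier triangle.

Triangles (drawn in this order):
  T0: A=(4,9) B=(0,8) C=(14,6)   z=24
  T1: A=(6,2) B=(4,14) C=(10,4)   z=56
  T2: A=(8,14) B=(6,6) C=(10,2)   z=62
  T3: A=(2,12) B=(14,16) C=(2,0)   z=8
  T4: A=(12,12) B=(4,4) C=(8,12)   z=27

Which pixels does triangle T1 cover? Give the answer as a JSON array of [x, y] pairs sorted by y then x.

T0:
  2·area = 22
  edge (4, 9)→(0, 8): d=(-4,-1) top-left  bias=+0
  edge (0, 8)→(14, 6): d=(14,-2) top-left  bias=+0
  edge (14, 6)→(4, 9): d=(-10,3) right/bottom  bias=-1
    (3,3)@(7, 7): e=[11,0,11] → #  [on edge]
    (4,3)@(9, 7): e=[13,4,5] → #
    (5,3)@(11, 7): e=[15,8,-1] → ·
    (3,4)@(7, 9): e=[3,28,-9] → ·
    (4,4)@(9, 9): e=[5,32,-15] → ·
  covered (2 px):
    · · · · · · ·
    · · · · · · ·
    · · · · · · ·
    · · · # # · ·
    · · · · · · ·
    · · · · · · ·
    · · · · · · ·
    · · · · · · ·
    · · · · · · ·
    · · · · · · ·
T1:
  2·area = 52  (B↔C swapped to make it positive)
  edge (6, 2)→(10, 4): d=(4,2) right/bottom  bias=-1
  edge (10, 4)→(4, 14): d=(-6,10) right/bottom  bias=-1
  edge (4, 14)→(6, 2): d=(2,-12) top-left  bias=+0
    (3,1)@(7, 3): e=[2,36,14] → #
    (4,1)@(9, 3): e=[-2,16,38] → ·
    (3,2)@(7, 5): e=[10,24,18] → #
    (4,2)@(9, 5): e=[6,4,42] → #
    (5,2)@(11, 5): e=[2,-16,66] → ·
    (3,3)@(7, 7): e=[18,12,22] → #
    (4,3)@(9, 7): e=[14,-8,46] → ·
    (2,4)@(5, 9): e=[30,20,2] → #
    (3,4)@(7, 9): e=[26,0,26] → ·  [on edge]
    (2,5)@(5, 11): e=[38,8,6] → #
    (3,5)@(7, 11): e=[34,-12,30] → ·
    (2,6)@(5, 13): e=[46,-4,10] → ·
    (0,9)@(1, 19): e=[78,0,-26] → ·  [on edge]
  covered (6 px):
    · · · · · · ·
    · · · # · · ·
    · · · # # · ·
    · · · # · · ·
    · · # · · · ·
    · · # · · · ·
    · · · · · · ·
    · · · · · · ·
    · · · · · · ·
    · · · · · · ·
T2:
  2·area = 40
  edge (8, 14)→(6, 6): d=(-2,-8) top-left  bias=+0
  edge (6, 6)→(10, 2): d=(4,-4) top-left  bias=+0
  edge (10, 2)→(8, 14): d=(-2,12) right/bottom  bias=-1
    (5,0)@(11, 1): e=[50,0,-10] → ·  [on edge]
    (4,1)@(9, 3): e=[30,0,10] → #  [on edge]
    (5,1)@(11, 3): e=[46,8,-14] → ·
    (3,2)@(7, 5): e=[10,0,30] → #  [on edge]
    (5,2)@(11, 5): e=[42,16,-18] → ·
    (2,3)@(5, 7): e=[-10,0,50] → ·  [on edge]
    (3,3)@(7, 7): e=[6,8,26] → #
    (5,3)@(11, 7): e=[38,24,-22] → ·
    (1,4)@(3, 9): e=[-30,0,70] → ·  [on edge]
    (3,4)@(7, 9): e=[2,16,22] → #
    (4,4)@(9, 9): e=[18,24,-2] → ·
    (0,5)@(1, 11): e=[-50,0,90] → ·  [on edge]
  covered (6 px):
    · · · · · · ·
    · · · · # · ·
    · · · # # · ·
    · · · # # · ·
    · · · # · · ·
    · · · · · · ·
    · · · · · · ·
    · · · · · · ·
    · · · · · · ·
    · · · · · · ·
T3:
  2·area = 144  (B↔C swapped to make it positive)
  edge (2, 12)→(2, 0): d=(0,-12) top-left  bias=+0
  edge (2, 0)→(14, 16): d=(12,16) right/bottom  bias=-1
  edge (14, 16)→(2, 12): d=(-12,-4) top-left  bias=+0
    (1,1)@(3, 3): e=[12,20,112] → #
    (2,1)@(5, 3): e=[36,-12,120] → ·
    (1,2)@(3, 5): e=[12,44,88] → #
    (2,2)@(5, 5): e=[36,12,96] → #
    (3,2)@(7, 5): e=[60,-20,104] → ·
    (1,3)@(3, 7): e=[12,68,64] → #
    (3,3)@(7, 7): e=[60,4,80] → #
    (4,3)@(9, 7): e=[84,-28,88] → ·
    (1,4)@(3, 9): e=[12,92,40] → #
    (4,4)@(9, 9): e=[84,-4,64] → ·
    (1,5)@(3, 11): e=[12,116,16] → #
    (4,5)@(9, 11): e=[84,20,40] → #
    (2,6)@(5, 13): e=[36,108,0] → #  [on edge]
    (5,7)@(11, 15): e=[108,36,0] → #  [on edge]
  covered (19 px):
    · · · · · · ·
    · # · · · · ·
    · # # · · · ·
    · # # # · · ·
    · # # # · · ·
    · # # # # · ·
    · · # # # # ·
    · · · · · # #
    · · · · · · ·
    · · · · · · ·
T4:
  2·area = 32  (B↔C swapped to make it positive)
  edge (12, 12)→(8, 12): d=(-4,0) right/bottom  bias=-1
  edge (8, 12)→(4, 4): d=(-4,-8) top-left  bias=+0
  edge (4, 4)→(12, 12): d=(8,8) right/bottom  bias=-1
    (0,0)@(1, 1): e=[44,-12,0] → ·  [on edge]
    (1,1)@(3, 3): e=[36,-4,0] → ·  [on edge]
    (2,2)@(5, 5): e=[28,4,0] → ·  [on edge]
    (3,3)@(7, 7): e=[20,12,0] → ·  [on edge]
    (3,4)@(7, 9): e=[12,4,16] → #
    (4,4)@(9, 9): e=[12,20,0] → ·  [on edge]
    (3,5)@(7, 11): e=[4,-4,32] → ·
    (4,5)@(9, 11): e=[4,12,16] → #
    (5,5)@(11, 11): e=[4,28,0] → ·  [on edge]
    (4,6)@(9, 13): e=[-4,4,32] → ·
    (6,6)@(13, 13): e=[-4,36,0] → ·  [on edge]
  covered (2 px):
    · · · · · · ·
    · · · · · · ·
    · · · · · · ·
    · · · · · · ·
    · · · # · · ·
    · · · · # · ·
    · · · · · · ·
    · · · · · · ·
    · · · · · · ·
    · · · · · · ·

Answer: [[3,1],[3,2],[4,2],[3,3],[2,4],[2,5]]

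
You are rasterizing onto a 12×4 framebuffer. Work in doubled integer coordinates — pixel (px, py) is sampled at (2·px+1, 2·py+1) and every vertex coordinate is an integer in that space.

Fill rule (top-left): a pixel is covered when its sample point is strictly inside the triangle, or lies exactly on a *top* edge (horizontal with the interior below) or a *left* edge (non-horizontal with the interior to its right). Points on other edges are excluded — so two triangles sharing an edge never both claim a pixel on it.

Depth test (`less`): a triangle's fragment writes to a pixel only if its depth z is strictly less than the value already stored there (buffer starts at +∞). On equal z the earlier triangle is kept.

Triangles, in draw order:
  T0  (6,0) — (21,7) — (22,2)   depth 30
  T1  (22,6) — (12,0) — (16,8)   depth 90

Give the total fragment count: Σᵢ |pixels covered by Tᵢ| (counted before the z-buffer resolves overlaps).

T0:
  2·area = 82  (B↔C swapped to make it positive)
  edge (6, 0)→(22, 2): d=(16,2) right/bottom  bias=-1
  edge (22, 2)→(21, 7): d=(-1,5) right/bottom  bias=-1
  edge (21, 7)→(6, 0): d=(-15,-7) top-left  bias=+0
    (4,0)@(9, 1): e=[10,66,6] → █
    (5,0)@(11, 1): e=[6,56,20] → █
    (6,0)@(13, 1): e=[2,46,34] → █
    (7,0)@(15, 1): e=[-2,36,48] → ·
    (4,1)@(9, 3): e=[42,64,-24] → ·
    (5,1)@(11, 3): e=[38,54,-10] → ·
    (6,1)@(13, 3): e=[34,44,4] → █
    (7,1)@(15, 3): e=[30,34,18] → █
    (8,1)@(17, 3): e=[26,24,32] → █
    (9,1)@(19, 3): e=[22,14,46] → █
    (10,1)@(21, 3): e=[18,4,60] → █
    (11,1)@(23, 3): e=[14,-6,74] → ·
    (10,3)@(21, 7): e=[82,0,0] → ·  [on edge]
  covered (11 px):
    · · · · █ █ █ · · · · ·
    · · · · · · █ █ █ █ █ ·
    · · · · · · · · █ █ █ ·
    · · · · · · · · · · · ·
T1:
  2·area = 56  (B↔C swapped to make it positive)
  edge (22, 6)→(16, 8): d=(-6,2) right/bottom  bias=-1
  edge (16, 8)→(12, 0): d=(-4,-8) top-left  bias=+0
  edge (12, 0)→(22, 6): d=(10,6) right/bottom  bias=-1
    (6,0)@(13, 1): e=[48,4,4] → █
    (7,0)@(15, 1): e=[44,20,-8] → ·
    (6,1)@(13, 3): e=[36,-4,24] → ·
    (7,1)@(15, 3): e=[32,12,12] → █
    (8,1)@(17, 3): e=[28,28,0] → ·  [on edge]
    (7,2)@(15, 5): e=[20,4,32] → █
    (8,2)@(17, 5): e=[16,20,20] → █
    (9,2)@(19, 5): e=[12,36,8] → █
    (10,2)@(21, 5): e=[8,52,-4] → ·
    (7,3)@(15, 7): e=[8,-4,52] → ·
    (8,3)@(17, 7): e=[4,12,40] → █
    (9,3)@(19, 7): e=[0,28,28] → ·  [on edge]
  covered (6 px):
    · · · · · · █ · · · · ·
    · · · · · · · █ · · · ·
    · · · · · · · █ █ █ · ·
    · · · · · · · · █ · · ·

Result: 17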